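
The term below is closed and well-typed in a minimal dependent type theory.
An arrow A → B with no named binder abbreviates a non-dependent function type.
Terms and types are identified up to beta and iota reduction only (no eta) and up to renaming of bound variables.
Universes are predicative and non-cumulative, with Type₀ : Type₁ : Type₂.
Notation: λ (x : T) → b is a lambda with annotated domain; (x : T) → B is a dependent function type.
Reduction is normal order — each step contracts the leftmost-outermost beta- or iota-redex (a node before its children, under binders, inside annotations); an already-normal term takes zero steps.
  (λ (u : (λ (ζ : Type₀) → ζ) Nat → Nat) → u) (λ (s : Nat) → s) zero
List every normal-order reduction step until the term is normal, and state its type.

normal-order reduction:
  (λ (u : (λ (ζ : Type₀) → ζ) Nat → Nat) → u) (λ (s : Nat) → s) zero
  ~> (λ (u : Nat) → u) zero
  ~> zero
type:
  Nat


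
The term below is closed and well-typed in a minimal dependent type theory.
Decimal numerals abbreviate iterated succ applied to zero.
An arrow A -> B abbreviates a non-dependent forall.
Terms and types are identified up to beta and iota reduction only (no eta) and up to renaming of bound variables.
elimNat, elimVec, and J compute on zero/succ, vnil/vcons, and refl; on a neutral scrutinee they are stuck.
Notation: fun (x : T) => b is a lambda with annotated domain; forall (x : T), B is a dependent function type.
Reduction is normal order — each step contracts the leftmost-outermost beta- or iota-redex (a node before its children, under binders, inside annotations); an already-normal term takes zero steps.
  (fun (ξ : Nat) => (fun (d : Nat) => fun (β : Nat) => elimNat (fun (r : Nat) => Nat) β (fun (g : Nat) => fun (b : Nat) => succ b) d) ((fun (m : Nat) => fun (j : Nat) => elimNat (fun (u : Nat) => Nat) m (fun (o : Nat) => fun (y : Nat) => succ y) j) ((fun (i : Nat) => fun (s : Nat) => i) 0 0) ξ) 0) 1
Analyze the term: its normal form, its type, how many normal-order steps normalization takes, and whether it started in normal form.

normal form:
  1
inferred type:
  Nat
normal-order step count: 15
started in normal form: no
first redex: a beta-redex


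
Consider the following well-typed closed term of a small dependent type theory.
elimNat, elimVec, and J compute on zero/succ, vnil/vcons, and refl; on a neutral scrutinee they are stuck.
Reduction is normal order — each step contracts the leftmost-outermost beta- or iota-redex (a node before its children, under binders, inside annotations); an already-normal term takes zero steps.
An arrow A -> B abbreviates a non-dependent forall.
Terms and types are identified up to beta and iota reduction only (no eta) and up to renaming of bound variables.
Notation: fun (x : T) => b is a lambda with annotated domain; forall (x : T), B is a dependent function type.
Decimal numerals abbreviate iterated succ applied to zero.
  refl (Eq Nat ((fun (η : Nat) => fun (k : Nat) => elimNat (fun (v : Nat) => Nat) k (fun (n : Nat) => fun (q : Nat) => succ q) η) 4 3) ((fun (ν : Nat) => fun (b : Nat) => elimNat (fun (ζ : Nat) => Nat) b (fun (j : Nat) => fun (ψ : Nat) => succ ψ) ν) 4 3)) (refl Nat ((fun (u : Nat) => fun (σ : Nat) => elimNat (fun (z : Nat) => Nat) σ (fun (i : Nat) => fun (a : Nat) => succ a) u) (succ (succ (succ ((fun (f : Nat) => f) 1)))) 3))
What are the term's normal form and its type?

resulting normal form:
  refl (Eq Nat 7 7) (refl Nat 7)
the term's type:
  Eq (Eq Nat 7 7) (refl Nat 7) (refl Nat 7)
observation: reduction starts at a beta-redex, and 46 normal-order steps reach the normal form.


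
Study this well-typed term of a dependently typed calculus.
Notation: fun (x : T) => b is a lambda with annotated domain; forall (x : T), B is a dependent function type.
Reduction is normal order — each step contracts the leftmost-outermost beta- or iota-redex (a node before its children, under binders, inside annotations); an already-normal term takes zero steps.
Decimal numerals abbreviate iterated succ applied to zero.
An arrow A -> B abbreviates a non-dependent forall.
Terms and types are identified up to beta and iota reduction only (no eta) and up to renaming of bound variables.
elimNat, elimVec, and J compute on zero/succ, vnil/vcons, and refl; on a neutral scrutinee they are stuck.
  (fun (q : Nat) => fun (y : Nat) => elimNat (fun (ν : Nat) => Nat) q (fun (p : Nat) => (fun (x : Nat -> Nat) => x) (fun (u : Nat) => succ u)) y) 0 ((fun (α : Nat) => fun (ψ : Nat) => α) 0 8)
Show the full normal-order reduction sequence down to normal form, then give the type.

normal-order reduction sequence:
  (fun (q : Nat) => fun (y : Nat) => elimNat (fun (ν : Nat) => Nat) q (fun (p : Nat) => (fun (x : Nat -> Nat) => x) (fun (u : Nat) => succ u)) y) 0 ((fun (α : Nat) => fun (ψ : Nat) => α) 0 8)
  ~> (fun (q : Nat) => elimNat (fun (y : Nat) => Nat) 0 (fun (ν : Nat) => (fun (p : Nat -> Nat) => p) (fun (x : Nat) => succ x)) q) ((fun (u : Nat) => fun (α : Nat) => u) 0 8)
  ~> elimNat (fun (q : Nat) => Nat) 0 (fun (y : Nat) => (fun (ν : Nat -> Nat) => ν) (fun (p : Nat) => succ p)) ((fun (x : Nat) => fun (u : Nat) => x) 0 8)
  ~> elimNat (fun (q : Nat) => Nat) 0 (fun (y : Nat) => fun (ν : Nat) => succ ν) ((fun (p : Nat) => fun (x : Nat) => p) 0 8)
  ~> elimNat (fun (q : Nat) => Nat) 0 (fun (y : Nat) => fun (ν : Nat) => succ ν) ((fun (p : Nat) => 0) 8)
  ~> elimNat (fun (q : Nat) => Nat) 0 (fun (y : Nat) => fun (ν : Nat) => succ ν) 0
  ~> 0
inferred type:
  Nat


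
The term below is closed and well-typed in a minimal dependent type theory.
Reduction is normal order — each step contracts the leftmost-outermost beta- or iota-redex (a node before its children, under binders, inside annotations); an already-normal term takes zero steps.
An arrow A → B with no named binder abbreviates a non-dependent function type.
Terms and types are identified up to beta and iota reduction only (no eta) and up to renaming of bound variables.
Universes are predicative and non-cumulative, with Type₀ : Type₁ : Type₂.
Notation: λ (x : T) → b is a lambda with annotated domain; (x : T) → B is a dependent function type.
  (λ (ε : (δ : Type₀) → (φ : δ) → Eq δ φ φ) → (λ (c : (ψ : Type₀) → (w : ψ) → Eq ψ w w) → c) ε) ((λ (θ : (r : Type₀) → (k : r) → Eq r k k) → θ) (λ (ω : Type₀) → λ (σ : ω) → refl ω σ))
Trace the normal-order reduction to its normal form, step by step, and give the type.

normal-order reduction sequence:
  (λ (ε : (δ : Type₀) → (φ : δ) → Eq δ φ φ) → (λ (c : (ψ : Type₀) → (w : ψ) → Eq ψ w w) → c) ε) ((λ (θ : (r : Type₀) → (k : r) → Eq r k k) → θ) (λ (ω : Type₀) → λ (σ : ω) → refl ω σ))
  ~> (λ (ε : (δ : Type₀) → (φ : δ) → Eq δ φ φ) → ε) ((λ (c : (ψ : Type₀) → (w : ψ) → Eq ψ w w) → c) (λ (θ : Type₀) → λ (r : θ) → refl θ r))
  ~> (λ (ε : (δ : Type₀) → (φ : δ) → Eq δ φ φ) → ε) (λ (c : Type₀) → λ (ψ : c) → refl c ψ)
  ~> λ (ε : Type₀) → λ (δ : ε) → refl ε δ
type:
  (ε : Type₀) → (δ : ε) → Eq ε δ δ


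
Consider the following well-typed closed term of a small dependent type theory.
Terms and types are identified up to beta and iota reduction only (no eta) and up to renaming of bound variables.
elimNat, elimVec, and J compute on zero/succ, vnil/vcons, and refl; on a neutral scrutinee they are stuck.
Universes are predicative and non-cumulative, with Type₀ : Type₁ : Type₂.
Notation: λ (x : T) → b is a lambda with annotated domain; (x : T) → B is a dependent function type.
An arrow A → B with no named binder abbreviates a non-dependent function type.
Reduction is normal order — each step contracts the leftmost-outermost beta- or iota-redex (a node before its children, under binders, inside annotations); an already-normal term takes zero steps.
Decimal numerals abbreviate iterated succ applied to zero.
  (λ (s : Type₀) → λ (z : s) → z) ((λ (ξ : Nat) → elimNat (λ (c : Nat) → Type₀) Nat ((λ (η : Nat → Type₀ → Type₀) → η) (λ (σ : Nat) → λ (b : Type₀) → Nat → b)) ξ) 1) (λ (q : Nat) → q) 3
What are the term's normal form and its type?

normal form:
  3
type:
  Nat
observation: contracting a beta-redex first, the term normalizes in 3 steps.


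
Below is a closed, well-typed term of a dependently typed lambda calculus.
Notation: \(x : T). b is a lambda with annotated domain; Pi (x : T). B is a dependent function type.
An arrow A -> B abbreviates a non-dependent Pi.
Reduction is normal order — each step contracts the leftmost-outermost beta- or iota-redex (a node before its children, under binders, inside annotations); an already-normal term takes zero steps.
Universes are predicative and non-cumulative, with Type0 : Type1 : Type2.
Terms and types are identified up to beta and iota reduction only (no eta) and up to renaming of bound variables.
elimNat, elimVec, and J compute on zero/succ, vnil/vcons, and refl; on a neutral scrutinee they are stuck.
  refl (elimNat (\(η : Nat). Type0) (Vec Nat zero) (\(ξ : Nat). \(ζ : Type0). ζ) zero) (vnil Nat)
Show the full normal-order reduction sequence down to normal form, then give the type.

normal-order reduction sequence:
  refl (elimNat (\(η : Nat). Type0) (Vec Nat zero) (\(ξ : Nat). \(ζ : Type0). ζ) zero) (vnil Nat)
  ~> refl (Vec Nat zero) (vnil Nat)
the term's type:
  Eq (Vec Nat zero) (vnil Nat) (vnil Nat)


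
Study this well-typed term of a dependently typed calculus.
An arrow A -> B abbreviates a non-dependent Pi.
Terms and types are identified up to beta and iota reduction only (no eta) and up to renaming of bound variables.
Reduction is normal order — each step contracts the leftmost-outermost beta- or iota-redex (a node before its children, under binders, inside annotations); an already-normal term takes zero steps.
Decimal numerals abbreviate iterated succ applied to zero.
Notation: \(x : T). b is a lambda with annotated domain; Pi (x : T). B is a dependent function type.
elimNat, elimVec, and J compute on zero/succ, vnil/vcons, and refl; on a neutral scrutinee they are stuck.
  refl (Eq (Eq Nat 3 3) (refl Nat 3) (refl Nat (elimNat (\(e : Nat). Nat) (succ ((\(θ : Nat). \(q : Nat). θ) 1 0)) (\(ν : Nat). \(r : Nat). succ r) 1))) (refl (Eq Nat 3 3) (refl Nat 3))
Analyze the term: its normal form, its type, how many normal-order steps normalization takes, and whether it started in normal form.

resulting normal form:
  refl (Eq (Eq Nat 3 3) (refl Nat 3) (refl Nat 3)) (refl (Eq Nat 3 3) (refl Nat 3))
type:
  Eq (Eq (Eq Nat 3 3) (refl Nat 3) (refl Nat 3)) (refl (Eq Nat 3 3) (refl Nat 3)) (refl (Eq Nat 3 3) (refl Nat 3))
steps to reach normal form (normal order): 6
already normal: no
first redex: an elimNat iota-redex


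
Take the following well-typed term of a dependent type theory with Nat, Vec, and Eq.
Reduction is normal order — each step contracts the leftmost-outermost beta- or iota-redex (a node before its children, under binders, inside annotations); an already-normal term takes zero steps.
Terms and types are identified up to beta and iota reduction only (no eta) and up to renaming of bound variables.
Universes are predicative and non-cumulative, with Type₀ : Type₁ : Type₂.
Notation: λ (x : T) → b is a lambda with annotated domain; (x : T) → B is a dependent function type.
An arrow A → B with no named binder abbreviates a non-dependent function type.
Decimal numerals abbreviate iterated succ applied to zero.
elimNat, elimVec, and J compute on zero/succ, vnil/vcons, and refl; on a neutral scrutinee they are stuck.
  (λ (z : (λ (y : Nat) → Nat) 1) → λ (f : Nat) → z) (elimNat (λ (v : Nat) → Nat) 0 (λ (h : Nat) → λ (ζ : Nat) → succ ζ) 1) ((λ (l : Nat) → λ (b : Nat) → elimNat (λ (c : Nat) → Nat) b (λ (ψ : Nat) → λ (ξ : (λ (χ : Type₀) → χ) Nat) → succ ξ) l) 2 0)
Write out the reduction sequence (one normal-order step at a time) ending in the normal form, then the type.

normal-order reduction sequence:
  (λ (z : (λ (y : Nat) → Nat) 1) → λ (f : Nat) → z) (elimNat (λ (v : Nat) → Nat) 0 (λ (h : Nat) → λ (ζ : Nat) → succ ζ) 1) ((λ (l : Nat) → λ (b : Nat) → elimNat (λ (c : Nat) → Nat) b (λ (ψ : Nat) → λ (ξ : (λ (χ : Type₀) → χ) Nat) → succ ξ) l) 2 0)
  ~> (λ (z : Nat) → elimNat (λ (y : Nat) → Nat) 0 (λ (f : Nat) → λ (v : Nat) → succ v) 1) ((λ (h : Nat) → λ (ζ : Nat) → elimNat (λ (l : Nat) → Nat) ζ (λ (b : Nat) → λ (c : (λ (ψ : Type₀) → ψ) Nat) → succ c) h) 2 0)
  ~> elimNat (λ (z : Nat) → Nat) 0 (λ (y : Nat) → λ (f : Nat) → succ f) 1
  ~> (λ (z : Nat) → λ (y : Nat) → succ y) 0 (elimNat (λ (f : Nat) → Nat) 0 (λ (v : Nat) → λ (h : Nat) → succ h) 0)
  ~> (λ (z : Nat) → succ z) (elimNat (λ (y : Nat) → Nat) 0 (λ (f : Nat) → λ (v : Nat) → succ v) 0)
  ~> succ (elimNat (λ (z : Nat) → Nat) 0 (λ (y : Nat) → λ (f : Nat) → succ f) 0)
  ~> 1
inferred type:
  Nat


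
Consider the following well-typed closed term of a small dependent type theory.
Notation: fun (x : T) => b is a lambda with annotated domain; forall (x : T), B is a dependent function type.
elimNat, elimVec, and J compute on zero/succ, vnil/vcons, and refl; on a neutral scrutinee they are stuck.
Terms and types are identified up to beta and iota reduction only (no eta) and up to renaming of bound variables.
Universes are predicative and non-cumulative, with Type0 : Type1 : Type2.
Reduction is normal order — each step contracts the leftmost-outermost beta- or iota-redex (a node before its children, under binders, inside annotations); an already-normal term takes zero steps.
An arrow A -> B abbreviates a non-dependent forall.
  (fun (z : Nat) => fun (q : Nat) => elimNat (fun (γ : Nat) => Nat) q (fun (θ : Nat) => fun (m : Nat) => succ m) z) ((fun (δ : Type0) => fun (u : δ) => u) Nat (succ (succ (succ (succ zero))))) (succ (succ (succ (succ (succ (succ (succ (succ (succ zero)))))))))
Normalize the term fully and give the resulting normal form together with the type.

normal form:
  succ (succ (succ (succ (succ (succ (succ (succ (succ (succ (succ (succ (succ zero))))))))))))
the term's type:
  Nat
observation: 17 normal-order steps normalize the term, beginning with a beta-redex.


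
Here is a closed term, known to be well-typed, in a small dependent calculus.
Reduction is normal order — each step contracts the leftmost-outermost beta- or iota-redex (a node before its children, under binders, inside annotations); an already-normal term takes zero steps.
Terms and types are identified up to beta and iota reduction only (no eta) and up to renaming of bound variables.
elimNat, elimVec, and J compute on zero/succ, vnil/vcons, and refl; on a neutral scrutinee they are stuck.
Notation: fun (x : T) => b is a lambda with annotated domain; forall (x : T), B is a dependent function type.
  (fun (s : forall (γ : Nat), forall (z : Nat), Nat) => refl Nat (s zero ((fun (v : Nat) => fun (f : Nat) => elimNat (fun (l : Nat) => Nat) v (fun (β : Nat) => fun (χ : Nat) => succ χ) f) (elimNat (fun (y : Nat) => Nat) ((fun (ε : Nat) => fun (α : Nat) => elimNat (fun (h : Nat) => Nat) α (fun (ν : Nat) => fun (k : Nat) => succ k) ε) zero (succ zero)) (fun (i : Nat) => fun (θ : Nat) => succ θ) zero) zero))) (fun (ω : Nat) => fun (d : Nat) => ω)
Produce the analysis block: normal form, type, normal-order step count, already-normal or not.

normal form:
  refl Nat zero
the term's type:
  Eq Nat zero zero
reduction steps (normal order): 3
term was already normal: no
first redex: a beta-redex


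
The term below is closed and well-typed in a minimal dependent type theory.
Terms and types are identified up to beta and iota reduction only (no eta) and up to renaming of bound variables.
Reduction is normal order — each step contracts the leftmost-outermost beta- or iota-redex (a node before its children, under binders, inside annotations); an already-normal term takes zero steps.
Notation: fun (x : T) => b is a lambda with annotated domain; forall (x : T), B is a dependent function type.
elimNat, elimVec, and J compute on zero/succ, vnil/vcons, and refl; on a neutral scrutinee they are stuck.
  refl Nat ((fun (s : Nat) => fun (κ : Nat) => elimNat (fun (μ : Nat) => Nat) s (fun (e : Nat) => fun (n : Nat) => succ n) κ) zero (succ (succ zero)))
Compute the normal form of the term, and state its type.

reduced normal form:
  refl Nat (succ (succ zero))
type:
  Eq Nat (succ (succ zero)) (succ (succ zero))


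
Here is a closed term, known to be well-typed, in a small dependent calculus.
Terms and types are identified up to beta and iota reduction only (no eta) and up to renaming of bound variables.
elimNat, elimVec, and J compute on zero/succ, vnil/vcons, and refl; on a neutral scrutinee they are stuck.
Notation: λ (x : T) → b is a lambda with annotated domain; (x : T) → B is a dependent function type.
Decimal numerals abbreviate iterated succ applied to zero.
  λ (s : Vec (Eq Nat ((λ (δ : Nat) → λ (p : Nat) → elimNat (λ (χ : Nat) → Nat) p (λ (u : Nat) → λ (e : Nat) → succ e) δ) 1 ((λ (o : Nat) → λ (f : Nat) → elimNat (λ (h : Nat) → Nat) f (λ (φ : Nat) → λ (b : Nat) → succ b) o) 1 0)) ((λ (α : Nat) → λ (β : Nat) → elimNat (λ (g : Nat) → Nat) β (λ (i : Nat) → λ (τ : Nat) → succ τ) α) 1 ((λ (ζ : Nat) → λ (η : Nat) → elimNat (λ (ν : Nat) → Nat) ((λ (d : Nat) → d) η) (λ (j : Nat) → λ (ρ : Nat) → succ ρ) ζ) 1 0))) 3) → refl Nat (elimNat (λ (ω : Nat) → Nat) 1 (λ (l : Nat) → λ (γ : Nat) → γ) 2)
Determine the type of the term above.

type:
  (s : Vec (Eq Nat 2 2) 3) → Eq Nat 1 1


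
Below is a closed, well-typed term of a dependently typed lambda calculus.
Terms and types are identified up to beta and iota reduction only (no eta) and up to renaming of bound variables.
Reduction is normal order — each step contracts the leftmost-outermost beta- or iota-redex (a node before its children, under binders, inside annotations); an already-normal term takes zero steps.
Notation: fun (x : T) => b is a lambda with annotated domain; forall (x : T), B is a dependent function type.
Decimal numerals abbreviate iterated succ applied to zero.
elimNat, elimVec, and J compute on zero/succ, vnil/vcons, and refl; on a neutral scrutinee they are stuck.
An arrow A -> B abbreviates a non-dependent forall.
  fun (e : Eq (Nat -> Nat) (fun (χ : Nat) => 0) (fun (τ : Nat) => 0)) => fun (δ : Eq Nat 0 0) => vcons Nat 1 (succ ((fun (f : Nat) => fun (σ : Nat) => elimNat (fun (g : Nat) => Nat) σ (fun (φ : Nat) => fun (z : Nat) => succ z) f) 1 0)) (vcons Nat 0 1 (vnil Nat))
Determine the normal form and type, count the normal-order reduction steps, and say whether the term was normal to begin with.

reduced normal form:
  fun (e : Eq (Nat -> Nat) (fun (χ : Nat) => 0) (fun (τ : Nat) => 0)) => fun (δ : Eq Nat 0 0) => vcons Nat 1 2 (vcons Nat 0 1 (vnil Nat))
inferred type:
  Eq (Nat -> Nat) (fun (e : Nat) => 0) (fun (χ : Nat) => 0) -> Eq Nat 0 0 -> Vec Nat 2
steps to reach normal form (normal order): 6
term was already normal: no
first redex: a beta-redex


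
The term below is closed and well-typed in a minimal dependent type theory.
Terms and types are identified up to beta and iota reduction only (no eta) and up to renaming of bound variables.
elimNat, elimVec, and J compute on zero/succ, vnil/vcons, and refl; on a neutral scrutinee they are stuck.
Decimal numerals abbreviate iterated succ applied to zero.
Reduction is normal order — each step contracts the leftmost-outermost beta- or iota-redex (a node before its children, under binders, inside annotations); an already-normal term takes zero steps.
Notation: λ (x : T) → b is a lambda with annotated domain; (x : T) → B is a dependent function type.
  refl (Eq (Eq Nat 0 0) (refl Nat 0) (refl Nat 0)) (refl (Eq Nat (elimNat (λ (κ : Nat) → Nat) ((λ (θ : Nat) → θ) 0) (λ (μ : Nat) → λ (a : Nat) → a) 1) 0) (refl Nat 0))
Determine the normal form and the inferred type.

normal form:
  refl (Eq (Eq Nat 0 0) (refl Nat 0) (refl Nat 0)) (refl (Eq Nat 0 0) (refl Nat 0))
the term's type:
  Eq (Eq (Eq Nat 0 0) (refl Nat 0) (refl Nat 0)) (refl (Eq Nat 0 0) (refl Nat 0)) (refl (Eq Nat 0 0) (refl Nat 0))
observation: contracting an elimNat iota-redex first, the term normalizes in 5 steps.


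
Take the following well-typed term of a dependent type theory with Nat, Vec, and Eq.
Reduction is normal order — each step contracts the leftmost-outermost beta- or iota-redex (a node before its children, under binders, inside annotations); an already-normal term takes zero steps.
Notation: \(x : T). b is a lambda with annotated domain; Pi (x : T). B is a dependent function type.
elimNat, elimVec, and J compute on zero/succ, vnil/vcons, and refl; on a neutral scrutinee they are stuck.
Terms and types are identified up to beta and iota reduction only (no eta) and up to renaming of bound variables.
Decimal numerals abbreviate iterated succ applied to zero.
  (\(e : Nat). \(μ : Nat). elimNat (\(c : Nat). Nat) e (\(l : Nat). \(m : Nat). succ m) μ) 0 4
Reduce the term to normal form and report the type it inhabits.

reduced normal form:
  4
type:
  Nat
observation: the leftmost-outermost redex is a beta-redex, and normalization takes 15 steps.


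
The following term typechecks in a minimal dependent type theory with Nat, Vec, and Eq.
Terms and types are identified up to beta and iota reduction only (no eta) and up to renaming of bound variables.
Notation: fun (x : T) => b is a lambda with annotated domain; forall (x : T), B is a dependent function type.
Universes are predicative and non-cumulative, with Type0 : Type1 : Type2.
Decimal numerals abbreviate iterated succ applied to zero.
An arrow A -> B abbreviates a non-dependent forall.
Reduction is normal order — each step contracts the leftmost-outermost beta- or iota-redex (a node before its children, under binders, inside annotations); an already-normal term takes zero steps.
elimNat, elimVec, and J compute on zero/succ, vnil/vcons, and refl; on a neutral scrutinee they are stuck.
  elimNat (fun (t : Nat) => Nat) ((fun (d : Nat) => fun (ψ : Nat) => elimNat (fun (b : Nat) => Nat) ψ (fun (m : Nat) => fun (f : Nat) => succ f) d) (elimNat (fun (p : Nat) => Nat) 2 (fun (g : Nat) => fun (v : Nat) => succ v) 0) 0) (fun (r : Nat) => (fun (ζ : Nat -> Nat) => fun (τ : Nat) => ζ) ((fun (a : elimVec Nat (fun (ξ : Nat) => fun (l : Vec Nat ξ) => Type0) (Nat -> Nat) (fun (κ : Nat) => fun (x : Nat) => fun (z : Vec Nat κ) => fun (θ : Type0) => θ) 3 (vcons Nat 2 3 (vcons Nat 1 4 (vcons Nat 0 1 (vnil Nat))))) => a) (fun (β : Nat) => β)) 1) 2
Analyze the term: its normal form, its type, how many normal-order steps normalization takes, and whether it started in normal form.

resulting normal form:
  2
type:
  Nat
normal-order step count: 23
already normal: no
first contracted redex: an elimNat iota-redex


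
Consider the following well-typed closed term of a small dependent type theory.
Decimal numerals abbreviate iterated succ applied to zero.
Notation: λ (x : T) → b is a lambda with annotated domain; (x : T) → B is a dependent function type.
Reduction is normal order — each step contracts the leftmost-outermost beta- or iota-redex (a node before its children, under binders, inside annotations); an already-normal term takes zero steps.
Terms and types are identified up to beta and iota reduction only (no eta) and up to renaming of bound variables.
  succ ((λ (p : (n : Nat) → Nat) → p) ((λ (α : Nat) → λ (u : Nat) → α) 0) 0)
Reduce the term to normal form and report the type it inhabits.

reduced normal form:
  1
type:
  Nat


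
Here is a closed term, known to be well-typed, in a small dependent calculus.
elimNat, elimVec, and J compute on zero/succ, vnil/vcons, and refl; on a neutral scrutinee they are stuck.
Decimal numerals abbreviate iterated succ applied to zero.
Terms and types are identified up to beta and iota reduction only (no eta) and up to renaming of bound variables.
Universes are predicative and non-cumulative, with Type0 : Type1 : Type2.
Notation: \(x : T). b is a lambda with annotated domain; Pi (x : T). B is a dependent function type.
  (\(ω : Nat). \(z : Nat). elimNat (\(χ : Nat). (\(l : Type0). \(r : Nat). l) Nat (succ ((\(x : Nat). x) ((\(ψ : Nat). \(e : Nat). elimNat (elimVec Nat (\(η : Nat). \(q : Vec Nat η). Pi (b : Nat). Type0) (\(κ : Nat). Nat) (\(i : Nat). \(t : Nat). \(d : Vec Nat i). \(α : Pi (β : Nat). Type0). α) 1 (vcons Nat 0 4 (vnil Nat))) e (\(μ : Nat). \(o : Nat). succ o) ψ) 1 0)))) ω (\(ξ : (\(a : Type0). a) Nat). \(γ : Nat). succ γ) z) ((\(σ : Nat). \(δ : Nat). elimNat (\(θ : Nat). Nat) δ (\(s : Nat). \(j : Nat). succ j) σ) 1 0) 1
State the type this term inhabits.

inferred type:
  Nat


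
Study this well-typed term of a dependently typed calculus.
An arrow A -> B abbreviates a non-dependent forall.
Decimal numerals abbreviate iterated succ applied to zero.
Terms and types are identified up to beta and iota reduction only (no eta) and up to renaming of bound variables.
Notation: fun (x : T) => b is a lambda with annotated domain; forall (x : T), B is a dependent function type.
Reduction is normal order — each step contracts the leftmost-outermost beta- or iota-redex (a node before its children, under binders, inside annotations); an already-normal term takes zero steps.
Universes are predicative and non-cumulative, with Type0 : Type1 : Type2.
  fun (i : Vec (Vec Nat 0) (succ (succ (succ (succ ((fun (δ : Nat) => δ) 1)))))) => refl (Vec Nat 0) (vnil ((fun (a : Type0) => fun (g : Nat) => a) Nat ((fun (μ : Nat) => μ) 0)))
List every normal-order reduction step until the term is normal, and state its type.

reduction (normal order):
  fun (i : Vec (Vec Nat 0) (succ (succ (succ (succ ((fun (δ : Nat) => δ) 1)))))) => refl (Vec Nat 0) (vnil ((fun (a : Type0) => fun (g : Nat) => a) Nat ((fun (μ : Nat) => μ) 0)))
  ~> fun (i : Vec (Vec Nat 0) 5) => refl (Vec Nat 0) (vnil ((fun (δ : Type0) => fun (a : Nat) => δ) Nat ((fun (g : Nat) => g) 0)))
  ~> fun (i : Vec (Vec Nat 0) 5) => refl (Vec Nat 0) (vnil ((fun (δ : Nat) => Nat) ((fun (a : Nat) => a) 0)))
  ~> fun (i : Vec (Vec Nat 0) 5) => refl (Vec Nat 0) (vnil Nat)
the term's type:
  Vec (Vec Nat 0) 5 -> Eq (Vec Nat 0) (vnil Nat) (vnil Nat)


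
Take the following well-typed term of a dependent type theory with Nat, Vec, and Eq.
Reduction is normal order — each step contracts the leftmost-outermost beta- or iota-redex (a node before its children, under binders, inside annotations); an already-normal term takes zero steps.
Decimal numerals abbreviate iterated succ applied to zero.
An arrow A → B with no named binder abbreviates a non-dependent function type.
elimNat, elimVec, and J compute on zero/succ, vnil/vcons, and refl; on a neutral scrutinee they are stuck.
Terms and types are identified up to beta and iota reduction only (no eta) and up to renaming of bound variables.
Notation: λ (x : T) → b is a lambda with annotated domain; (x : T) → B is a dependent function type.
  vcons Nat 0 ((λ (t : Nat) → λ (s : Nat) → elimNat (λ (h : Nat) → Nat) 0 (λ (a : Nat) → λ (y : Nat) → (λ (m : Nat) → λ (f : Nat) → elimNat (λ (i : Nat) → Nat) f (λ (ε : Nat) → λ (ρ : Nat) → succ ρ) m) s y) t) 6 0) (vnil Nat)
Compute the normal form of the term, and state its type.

resulting normal form:
  vcons Nat 0 0 (vnil Nat)
type:
  Vec Nat 1
observation: contracting a beta-redex first, the term normalizes in 39 steps.


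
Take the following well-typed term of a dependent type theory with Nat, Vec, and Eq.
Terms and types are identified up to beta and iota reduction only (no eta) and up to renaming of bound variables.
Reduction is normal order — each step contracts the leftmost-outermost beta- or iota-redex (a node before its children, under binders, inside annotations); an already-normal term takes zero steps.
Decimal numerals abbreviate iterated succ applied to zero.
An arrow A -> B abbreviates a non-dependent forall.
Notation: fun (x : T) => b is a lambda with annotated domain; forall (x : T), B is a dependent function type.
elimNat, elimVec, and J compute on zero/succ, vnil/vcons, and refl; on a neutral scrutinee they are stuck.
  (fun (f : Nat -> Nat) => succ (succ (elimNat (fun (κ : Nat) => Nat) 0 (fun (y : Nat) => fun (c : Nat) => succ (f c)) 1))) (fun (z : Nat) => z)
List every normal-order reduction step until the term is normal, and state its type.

reduction (normal order):
  (fun (f : Nat -> Nat) => succ (succ (elimNat (fun (κ : Nat) => Nat) 0 (fun (y : Nat) => fun (c : Nat) => succ (f c)) 1))) (fun (z : Nat) => z)
  ~> succ (succ (elimNat (fun (f : Nat) => Nat) 0 (fun (κ : Nat) => fun (y : Nat) => succ ((fun (c : Nat) => c) y)) 1))
  ~> succ (succ ((fun (f : Nat) => fun (κ : Nat) => succ ((fun (y : Nat) => y) κ)) 0 (elimNat (fun (c : Nat) => Nat) 0 (fun (z : Nat) => fun (q : Nat) => succ ((fun (β : Nat) => β) q)) 0)))
  ~> succ (succ ((fun (f : Nat) => succ ((fun (κ : Nat) => κ) f)) (elimNat (fun (y : Nat) => Nat) 0 (fun (c : Nat) => fun (z : Nat) => succ ((fun (q : Nat) => q) z)) 0)))
  ~> succ (succ (succ ((fun (f : Nat) => f) (elimNat (fun (κ : Nat) => Nat) 0 (fun (y : Nat) => fun (c : Nat) => succ ((fun (z : Nat) => z) c)) 0))))
  ~> succ (succ (succ (elimNat (fun (f : Nat) => Nat) 0 (fun (κ : Nat) => fun (y : Nat) => succ ((fun (c : Nat) => c) y)) 0)))
  ~> 3
inferred type:
  Nat


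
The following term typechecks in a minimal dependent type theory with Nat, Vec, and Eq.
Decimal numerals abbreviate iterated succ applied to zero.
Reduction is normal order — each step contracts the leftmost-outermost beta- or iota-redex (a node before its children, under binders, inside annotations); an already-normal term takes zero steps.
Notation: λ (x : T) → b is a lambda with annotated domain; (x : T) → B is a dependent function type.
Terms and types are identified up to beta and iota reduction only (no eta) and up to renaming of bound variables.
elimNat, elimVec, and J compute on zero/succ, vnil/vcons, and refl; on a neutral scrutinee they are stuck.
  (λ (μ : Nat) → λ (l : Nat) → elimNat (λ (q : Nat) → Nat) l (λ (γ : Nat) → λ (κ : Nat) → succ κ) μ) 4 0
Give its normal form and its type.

normal form:
  4
type:
  Nat
observation: normalization takes exactly 15 steps under the normal-order strategy.


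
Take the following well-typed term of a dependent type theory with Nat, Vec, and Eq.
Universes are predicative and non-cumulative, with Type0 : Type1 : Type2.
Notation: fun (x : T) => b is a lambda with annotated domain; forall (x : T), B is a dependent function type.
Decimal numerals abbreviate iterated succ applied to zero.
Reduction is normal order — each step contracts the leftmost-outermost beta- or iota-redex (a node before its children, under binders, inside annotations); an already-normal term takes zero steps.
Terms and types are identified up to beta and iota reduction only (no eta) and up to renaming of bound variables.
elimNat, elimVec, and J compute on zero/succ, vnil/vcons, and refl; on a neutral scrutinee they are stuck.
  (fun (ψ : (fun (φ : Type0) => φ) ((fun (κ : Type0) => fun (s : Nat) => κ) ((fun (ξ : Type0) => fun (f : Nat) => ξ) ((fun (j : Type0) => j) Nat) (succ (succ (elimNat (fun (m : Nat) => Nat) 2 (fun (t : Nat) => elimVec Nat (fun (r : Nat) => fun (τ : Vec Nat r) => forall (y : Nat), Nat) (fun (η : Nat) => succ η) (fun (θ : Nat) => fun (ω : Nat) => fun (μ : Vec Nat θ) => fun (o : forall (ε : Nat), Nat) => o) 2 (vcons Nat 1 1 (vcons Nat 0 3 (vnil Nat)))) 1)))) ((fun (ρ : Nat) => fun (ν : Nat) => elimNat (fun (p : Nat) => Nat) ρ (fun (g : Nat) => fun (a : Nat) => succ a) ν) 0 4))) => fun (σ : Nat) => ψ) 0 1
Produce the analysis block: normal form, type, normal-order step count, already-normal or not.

reduced normal form:
  0
inferred type:
  Nat
reduction steps (normal order): 2
already normal: no
first redex: a beta-redex


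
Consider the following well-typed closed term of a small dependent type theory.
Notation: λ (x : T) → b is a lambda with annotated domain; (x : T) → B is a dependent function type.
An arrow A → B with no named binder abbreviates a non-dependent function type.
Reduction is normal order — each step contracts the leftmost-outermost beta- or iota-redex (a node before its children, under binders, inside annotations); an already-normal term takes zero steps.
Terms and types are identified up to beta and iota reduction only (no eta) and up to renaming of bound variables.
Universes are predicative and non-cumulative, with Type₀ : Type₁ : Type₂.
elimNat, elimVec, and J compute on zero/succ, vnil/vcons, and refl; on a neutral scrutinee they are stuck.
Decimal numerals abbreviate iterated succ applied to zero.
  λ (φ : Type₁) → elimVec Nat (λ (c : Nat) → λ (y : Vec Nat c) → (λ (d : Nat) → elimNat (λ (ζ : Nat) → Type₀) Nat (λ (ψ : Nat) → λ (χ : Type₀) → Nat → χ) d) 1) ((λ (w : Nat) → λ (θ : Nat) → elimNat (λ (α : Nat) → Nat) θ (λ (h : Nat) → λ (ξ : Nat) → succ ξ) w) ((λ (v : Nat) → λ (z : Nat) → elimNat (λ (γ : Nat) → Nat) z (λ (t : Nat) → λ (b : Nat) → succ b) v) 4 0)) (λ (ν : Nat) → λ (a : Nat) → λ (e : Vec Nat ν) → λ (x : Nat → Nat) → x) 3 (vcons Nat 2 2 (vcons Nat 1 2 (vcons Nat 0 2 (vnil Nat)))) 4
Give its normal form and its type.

normal form:
  λ (φ : Type₁) → 8
the term's type:
  Type₁ → Nat
observation: the term reaches its normal form after 46 normal-order steps.


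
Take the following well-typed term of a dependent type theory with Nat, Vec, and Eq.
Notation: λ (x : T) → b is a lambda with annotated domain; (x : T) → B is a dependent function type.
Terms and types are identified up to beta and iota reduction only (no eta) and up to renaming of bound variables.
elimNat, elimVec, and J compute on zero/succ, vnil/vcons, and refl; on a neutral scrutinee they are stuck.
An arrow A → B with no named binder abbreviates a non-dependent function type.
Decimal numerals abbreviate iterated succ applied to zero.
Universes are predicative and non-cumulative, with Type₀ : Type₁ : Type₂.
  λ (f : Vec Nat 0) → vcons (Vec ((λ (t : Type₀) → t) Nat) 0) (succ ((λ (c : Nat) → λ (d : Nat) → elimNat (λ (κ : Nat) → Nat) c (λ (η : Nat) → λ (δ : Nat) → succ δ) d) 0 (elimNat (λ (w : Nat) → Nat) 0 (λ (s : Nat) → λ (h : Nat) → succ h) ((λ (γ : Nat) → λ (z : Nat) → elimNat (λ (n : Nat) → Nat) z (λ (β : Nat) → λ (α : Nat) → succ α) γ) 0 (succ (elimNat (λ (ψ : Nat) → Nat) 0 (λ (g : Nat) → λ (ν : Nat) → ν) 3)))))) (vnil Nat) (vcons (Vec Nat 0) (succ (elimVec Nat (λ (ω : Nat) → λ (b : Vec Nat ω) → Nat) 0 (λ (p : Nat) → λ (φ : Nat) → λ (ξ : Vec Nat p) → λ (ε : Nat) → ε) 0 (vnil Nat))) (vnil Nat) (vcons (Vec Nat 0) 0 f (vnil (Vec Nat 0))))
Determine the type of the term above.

inferred type:
  Vec Nat 0 → Vec (Vec Nat 0) 3


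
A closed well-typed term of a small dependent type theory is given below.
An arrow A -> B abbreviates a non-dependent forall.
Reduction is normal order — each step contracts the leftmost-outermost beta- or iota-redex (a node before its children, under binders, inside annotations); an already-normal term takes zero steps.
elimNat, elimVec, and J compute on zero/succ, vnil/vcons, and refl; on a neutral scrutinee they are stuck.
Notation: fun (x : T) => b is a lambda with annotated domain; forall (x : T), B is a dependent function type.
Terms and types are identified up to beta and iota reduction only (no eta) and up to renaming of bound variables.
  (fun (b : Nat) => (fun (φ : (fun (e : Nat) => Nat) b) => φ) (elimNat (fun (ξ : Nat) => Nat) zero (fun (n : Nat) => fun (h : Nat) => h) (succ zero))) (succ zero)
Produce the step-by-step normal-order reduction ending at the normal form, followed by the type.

normal-order reduction:
  (fun (b : Nat) => (fun (φ : (fun (e : Nat) => Nat) b) => φ) (elimNat (fun (ξ : Nat) => Nat) zero (fun (n : Nat) => fun (h : Nat) => h) (succ zero))) (succ zero)
  ~> (fun (b : (fun (φ : Nat) => Nat) (succ zero)) => b) (elimNat (fun (e : Nat) => Nat) zero (fun (ξ : Nat) => fun (n : Nat) => n) (succ zero))
  ~> elimNat (fun (b : Nat) => Nat) zero (fun (φ : Nat) => fun (e : Nat) => e) (succ zero)
  ~> (fun (b : Nat) => fun (φ : Nat) => φ) zero (elimNat (fun (e : Nat) => Nat) zero (fun (ξ : Nat) => fun (n : Nat) => n) zero)
  ~> (fun (b : Nat) => b) (elimNat (fun (φ : Nat) => Nat) zero (fun (e : Nat) => fun (ξ : Nat) => ξ) zero)
  ~> elimNat (fun (b : Nat) => Nat) zero (fun (φ : Nat) => fun (e : Nat) => e) zero
  ~> zero
the term's type:
  Nat


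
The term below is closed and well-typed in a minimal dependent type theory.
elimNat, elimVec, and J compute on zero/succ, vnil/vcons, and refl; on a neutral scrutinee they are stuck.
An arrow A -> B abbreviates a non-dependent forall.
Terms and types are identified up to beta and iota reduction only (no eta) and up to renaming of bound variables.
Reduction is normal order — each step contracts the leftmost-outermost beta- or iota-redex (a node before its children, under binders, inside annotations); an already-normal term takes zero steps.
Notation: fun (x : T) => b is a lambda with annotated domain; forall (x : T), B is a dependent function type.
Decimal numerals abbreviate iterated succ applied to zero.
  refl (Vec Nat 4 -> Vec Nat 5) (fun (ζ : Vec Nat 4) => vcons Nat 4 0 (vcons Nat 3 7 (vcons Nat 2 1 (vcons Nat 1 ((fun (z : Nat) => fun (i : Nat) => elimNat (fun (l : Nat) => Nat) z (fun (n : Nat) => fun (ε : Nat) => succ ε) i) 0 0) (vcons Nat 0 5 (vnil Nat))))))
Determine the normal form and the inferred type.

resulting normal form:
  refl (Vec Nat 4 -> Vec Nat 5) (fun (ζ : Vec Nat 4) => vcons Nat 4 0 (vcons Nat 3 7 (vcons Nat 2 1 (vcons Nat 1 0 (vcons Nat 0 5 (vnil Nat))))))
type:
  Eq (Vec Nat 4 -> Vec Nat 5) (fun (ζ : Vec Nat 4) => vcons Nat 4 0 (vcons Nat 3 7 (vcons Nat 2 1 (vcons Nat 1 0 (vcons Nat 0 5 (vnil Nat)))))) (fun (z : Vec Nat 4) => vcons Nat 4 0 (vcons Nat 3 7 (vcons Nat 2 1 (vcons Nat 1 0 (vcons Nat 0 5 (vnil Nat))))))


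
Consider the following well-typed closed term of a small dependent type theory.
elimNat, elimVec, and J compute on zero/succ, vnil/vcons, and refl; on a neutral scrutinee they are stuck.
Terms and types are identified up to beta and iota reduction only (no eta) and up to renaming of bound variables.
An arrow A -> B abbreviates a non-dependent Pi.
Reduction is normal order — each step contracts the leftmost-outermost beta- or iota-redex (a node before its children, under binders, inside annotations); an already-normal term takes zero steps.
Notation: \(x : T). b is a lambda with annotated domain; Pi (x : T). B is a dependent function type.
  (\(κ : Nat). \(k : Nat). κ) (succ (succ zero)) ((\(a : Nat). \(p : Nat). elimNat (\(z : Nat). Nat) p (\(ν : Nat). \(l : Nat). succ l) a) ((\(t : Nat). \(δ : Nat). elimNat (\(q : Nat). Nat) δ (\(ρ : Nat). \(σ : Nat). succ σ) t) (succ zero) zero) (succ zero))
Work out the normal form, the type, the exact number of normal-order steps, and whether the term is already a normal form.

resulting normal form:
  succ (succ zero)
inferred type:
  Nat
normal-order step count: 2
term was already normal: no
first redex: a beta-redex


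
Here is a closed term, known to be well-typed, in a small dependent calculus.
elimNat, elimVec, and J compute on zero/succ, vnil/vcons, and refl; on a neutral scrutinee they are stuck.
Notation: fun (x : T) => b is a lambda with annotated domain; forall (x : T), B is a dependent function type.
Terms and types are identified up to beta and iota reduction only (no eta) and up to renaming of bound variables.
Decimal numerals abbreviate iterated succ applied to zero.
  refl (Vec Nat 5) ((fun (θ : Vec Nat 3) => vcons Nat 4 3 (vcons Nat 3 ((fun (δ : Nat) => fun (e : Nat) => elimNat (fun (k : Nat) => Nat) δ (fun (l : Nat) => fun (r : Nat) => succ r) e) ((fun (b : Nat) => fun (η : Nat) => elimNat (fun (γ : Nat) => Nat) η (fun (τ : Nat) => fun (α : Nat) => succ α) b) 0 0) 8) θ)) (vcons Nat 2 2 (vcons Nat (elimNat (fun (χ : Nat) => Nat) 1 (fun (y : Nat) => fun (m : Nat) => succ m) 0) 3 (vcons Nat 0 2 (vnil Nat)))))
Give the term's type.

type:
  Eq (Vec Nat 5) (vcons Nat 4 3 (vcons Nat 3 8 (vcons Nat 2 2 (vcons Nat 1 3 (vcons Nat 0 2 (vnil Nat)))))) (vcons Nat 4 3 (vcons Nat 3 8 (vcons Nat 2 2 (vcons Nat 1 3 (vcons Nat 0 2 (vnil Nat))))))
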